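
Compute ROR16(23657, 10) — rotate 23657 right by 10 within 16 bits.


Rotate 0b101110001101001 right by 10 (16-bit) = 0b1101001010111 = 6743

6743


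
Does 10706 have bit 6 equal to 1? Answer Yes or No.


0b10100111010010, bit 6 = 1. Yes

Yes


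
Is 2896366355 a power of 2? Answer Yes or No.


0b10101100101000110000101100010011. Multiple bits set => No

No


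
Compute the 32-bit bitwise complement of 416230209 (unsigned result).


~0b11000110011110010101101000001 = 0b11100111001100001101010010111110 = 3878737086 (32-bit unsigned)

3878737086


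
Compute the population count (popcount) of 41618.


0b1010001010010010 has 6 set bits

6


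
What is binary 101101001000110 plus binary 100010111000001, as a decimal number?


101101001000110 + 100010111000001 = 1010000000000111 = 40967

40967


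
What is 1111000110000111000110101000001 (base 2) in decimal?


1111000110000111000110101000001 in decimal = 2026081601

2026081601


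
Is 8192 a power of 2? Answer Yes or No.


0b10000000000000. Only one bit set => Yes

Yes


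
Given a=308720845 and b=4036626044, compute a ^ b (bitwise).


308720845 ^ 4036626044 = 3808211633

3808211633


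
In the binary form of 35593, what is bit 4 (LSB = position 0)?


0b1000101100001001, position 4 = 0

0


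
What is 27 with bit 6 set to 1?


27 | (1 << 6) = 27 | 64 = 91

91


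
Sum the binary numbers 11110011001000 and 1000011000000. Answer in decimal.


11110011001000 + 1000011000000 = 100110110001000 = 19848

19848


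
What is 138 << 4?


0b10001010 << 4 = 0b100010100000 = 2208

2208


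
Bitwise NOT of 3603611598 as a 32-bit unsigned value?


~0b11010110110010101011111111001110 = 0b101001001101010100000000110001 = 691355697 (32-bit unsigned)

691355697


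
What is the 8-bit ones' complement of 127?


127 ^ 255 = 128

128


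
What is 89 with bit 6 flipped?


89 ^ (1 << 6) = 89 ^ 64 = 25

25


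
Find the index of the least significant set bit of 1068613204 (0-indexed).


0b111111101100011011111001010100. Lowest set bit at position 2

2


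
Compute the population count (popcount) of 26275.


0b110011010100011 has 8 set bits

8


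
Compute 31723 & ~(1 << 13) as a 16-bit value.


31723 & ~(1 << 13) = 23531

23531


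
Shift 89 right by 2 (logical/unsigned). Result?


0b1011001 >> 2 = 0b10110 = 22

22


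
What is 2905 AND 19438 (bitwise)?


0b101101011001 & 0b100101111101110 = 0b101101001000 = 2888

2888


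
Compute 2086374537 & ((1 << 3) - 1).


2086374537 & 7 = 1

1


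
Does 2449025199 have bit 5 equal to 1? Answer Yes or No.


0b10010001111110010010100010101111, bit 5 = 1. Yes

Yes


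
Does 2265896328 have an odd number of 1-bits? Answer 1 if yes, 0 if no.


0b10000111000011101101010110001000 has 14 ones => parity 0

0


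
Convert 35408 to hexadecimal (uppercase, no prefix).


35408 = 8A50 hex

8A50


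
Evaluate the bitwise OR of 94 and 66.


0b1011110 | 0b1000010 = 0b1011110 = 94

94


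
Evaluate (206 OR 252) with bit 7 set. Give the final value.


Step 1: 206 | 252 = 254
Step 2: 254 | (1 << 7) = 254 | 128 = 254

254


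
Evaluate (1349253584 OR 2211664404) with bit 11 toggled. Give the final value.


Step 1: 1349253584 | 2211664404 = 3556506580
Step 2: 3556506580 ^ (1 << 11) = 3556506580 ^ 2048 = 3556504532

3556504532


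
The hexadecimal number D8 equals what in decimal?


D8 hex = 216 decimal

216


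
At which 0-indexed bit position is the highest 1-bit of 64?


0b1000000. Highest set bit at position 6

6


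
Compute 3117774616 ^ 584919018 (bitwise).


0b10111001110101010111011100011000 ^ 0b100010110111010010011111101010 = 0b10011011000010000101000011110010 = 2601013490

2601013490


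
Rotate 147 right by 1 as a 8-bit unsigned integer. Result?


Rotate 0b10010011 right by 1 (8-bit) = 0b11001001 = 201

201


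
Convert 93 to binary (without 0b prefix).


93 = 1011101 in binary

1011101


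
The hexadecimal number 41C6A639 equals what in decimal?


41C6A639 hex = 1103537721 decimal

1103537721


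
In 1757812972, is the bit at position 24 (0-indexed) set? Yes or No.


0b1101000110001100001100011101100, bit 24 = 0. No

No


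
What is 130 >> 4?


0b10000010 >> 4 = 0b1000 = 8

8


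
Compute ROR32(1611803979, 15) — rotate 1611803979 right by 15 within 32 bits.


Rotate 0b1100000000100100010110101001011 right by 15 (32-bit) = 0b1011010100101101100000000100100 = 1519829028

1519829028


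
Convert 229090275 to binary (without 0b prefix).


229090275 = 1101101001111010001111100011 in binary

1101101001111010001111100011


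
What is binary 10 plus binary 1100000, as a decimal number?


10 + 1100000 = 1100010 = 98

98


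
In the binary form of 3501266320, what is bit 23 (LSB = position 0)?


0b11010000101100010001010110010000, position 23 = 1

1


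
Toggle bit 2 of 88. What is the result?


88 ^ (1 << 2) = 88 ^ 4 = 92

92


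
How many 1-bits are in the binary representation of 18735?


0b100100100101111 has 8 set bits

8


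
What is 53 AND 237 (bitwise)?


0b110101 & 0b11101101 = 0b100101 = 37

37


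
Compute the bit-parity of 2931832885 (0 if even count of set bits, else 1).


0b10101110110000000011100000110101 has 14 ones => parity 0

0


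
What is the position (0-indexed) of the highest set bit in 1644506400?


0b1100010000001010010110100100000. Highest set bit at position 30

30


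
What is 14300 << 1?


0b11011111011100 << 1 = 0b110111110111000 = 28600

28600


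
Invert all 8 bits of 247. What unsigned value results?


247 ^ 255 = 8

8


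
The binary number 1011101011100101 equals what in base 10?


1011101011100101 in decimal = 47845

47845


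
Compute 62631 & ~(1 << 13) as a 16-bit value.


62631 & ~(1 << 13) = 54439

54439


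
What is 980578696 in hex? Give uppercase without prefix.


980578696 = 3A727188 hex

3A727188


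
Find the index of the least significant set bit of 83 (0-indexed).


0b1010011. Lowest set bit at position 0

0


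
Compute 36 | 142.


0b100100 | 0b10001110 = 0b10101110 = 174

174


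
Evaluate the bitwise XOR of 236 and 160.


0b11101100 ^ 0b10100000 = 0b1001100 = 76

76


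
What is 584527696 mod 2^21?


584527696 & 2097151 = 1519440

1519440


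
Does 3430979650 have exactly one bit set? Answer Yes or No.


0b11001100100000001001100001000010. Multiple bits set => No

No


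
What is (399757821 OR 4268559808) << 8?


Step 1: 399757821 | 4268559808 = 4294958589
Step 2: 4294958589 << 8 = 1099509398784

1099509398784


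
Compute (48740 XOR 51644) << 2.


Step 1: 48740 ^ 51644 = 30680
Step 2: 30680 << 2 = 122720

122720


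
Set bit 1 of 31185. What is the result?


31185 | (1 << 1) = 31185 | 2 = 31187

31187


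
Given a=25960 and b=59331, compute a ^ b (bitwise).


25960 ^ 59331 = 33451

33451


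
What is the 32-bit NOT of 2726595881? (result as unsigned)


~0b10100010100001001000110100101001 = 0b1011101011110110111001011010110 = 1568371414 (32-bit unsigned)

1568371414


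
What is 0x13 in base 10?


13 hex = 19 decimal

19


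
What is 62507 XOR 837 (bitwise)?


0b1111010000101011 ^ 0b1101000101 = 0b1111011101101110 = 63342

63342


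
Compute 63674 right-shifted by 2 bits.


0b1111100010111010 >> 2 = 0b11111000101110 = 15918

15918


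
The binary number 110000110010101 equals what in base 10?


110000110010101 in decimal = 24981

24981


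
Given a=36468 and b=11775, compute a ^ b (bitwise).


36468 ^ 11775 = 41867

41867


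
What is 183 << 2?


0b10110111 << 2 = 0b1011011100 = 732

732


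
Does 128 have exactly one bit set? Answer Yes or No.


0b10000000. Only one bit set => Yes

Yes


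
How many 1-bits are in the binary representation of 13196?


0b11001110001100 has 7 set bits

7


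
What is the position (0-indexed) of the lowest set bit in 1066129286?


0b111111100010111101011110000110. Lowest set bit at position 1

1


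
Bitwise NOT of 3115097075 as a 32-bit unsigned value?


~0b10111001101011001001101111110011 = 0b1000110010100110110010000001100 = 1179870220 (32-bit unsigned)

1179870220


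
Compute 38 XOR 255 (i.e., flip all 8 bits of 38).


38 ^ 255 = 217

217


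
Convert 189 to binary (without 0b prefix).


189 = 10111101 in binary

10111101


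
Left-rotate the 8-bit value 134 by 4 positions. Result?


Rotate 0b10000110 left by 4 (8-bit) = 0b1101000 = 104

104


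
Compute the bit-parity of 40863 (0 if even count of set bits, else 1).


0b1001111110011111 has 12 ones => parity 0

0


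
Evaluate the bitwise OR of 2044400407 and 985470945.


0b1111001110110110001001100010111 | 0b111010101111010001011111100001 = 0b1111011111111110001011111110111 = 2080315383

2080315383


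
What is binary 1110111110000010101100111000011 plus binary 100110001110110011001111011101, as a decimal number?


1110111110000010101100111000011 + 100110001110110011001111011101 = 10011101111111001000110110100000 = 2650574240

2650574240


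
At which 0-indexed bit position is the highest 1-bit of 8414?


0b10000011011110. Highest set bit at position 13

13


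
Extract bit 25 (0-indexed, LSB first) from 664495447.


0b100111100110110110010101010111, position 25 = 1

1


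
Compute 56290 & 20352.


0b1101101111100010 & 0b100111110000000 = 0b100101110000000 = 19328

19328


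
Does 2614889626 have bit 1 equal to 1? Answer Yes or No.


0b10011011110111000000110010011010, bit 1 = 1. Yes

Yes


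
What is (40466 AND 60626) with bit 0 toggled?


Step 1: 40466 & 60626 = 35858
Step 2: 35858 ^ (1 << 0) = 35858 ^ 1 = 35859

35859


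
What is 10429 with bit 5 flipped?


10429 ^ (1 << 5) = 10429 ^ 32 = 10397

10397


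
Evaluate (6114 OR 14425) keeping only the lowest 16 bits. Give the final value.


Step 1: 6114 | 14425 = 16379
Step 2: 16379 & 65535 = 16379

16379


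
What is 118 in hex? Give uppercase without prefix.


118 = 76 hex

76


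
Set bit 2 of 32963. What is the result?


32963 | (1 << 2) = 32963 | 4 = 32967

32967


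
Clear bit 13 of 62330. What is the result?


62330 & ~(1 << 13) = 54138

54138


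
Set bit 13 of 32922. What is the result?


32922 | (1 << 13) = 32922 | 8192 = 41114

41114


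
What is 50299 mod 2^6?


50299 & 63 = 59

59


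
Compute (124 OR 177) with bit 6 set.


Step 1: 124 | 177 = 253
Step 2: 253 | (1 << 6) = 253 | 64 = 253

253


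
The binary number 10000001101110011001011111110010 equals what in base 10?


10000001101110011001011111110010 in decimal = 2176423922

2176423922


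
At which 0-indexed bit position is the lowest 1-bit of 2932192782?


0b10101110110001011011011000001110. Lowest set bit at position 1

1


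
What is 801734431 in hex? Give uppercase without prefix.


801734431 = 2FC97F1F hex

2FC97F1F


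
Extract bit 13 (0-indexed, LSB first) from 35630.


0b1000101100101110, position 13 = 0

0


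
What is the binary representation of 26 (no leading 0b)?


26 = 11010 in binary

11010


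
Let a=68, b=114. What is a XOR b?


68 ^ 114 = 54

54


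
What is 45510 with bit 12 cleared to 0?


45510 & ~(1 << 12) = 41414

41414


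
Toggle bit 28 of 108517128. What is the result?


108517128 ^ (1 << 28) = 108517128 ^ 268435456 = 376952584

376952584


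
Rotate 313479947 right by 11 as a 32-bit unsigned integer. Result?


Rotate 0b10010101011110101001100001011 right by 11 (32-bit) = 0b1100001011000100101010111101010 = 1633834474

1633834474


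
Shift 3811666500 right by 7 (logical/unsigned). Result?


0b11100011001100010110101001000100 >> 7 = 0b1110001100110001011010100 = 29778644

29778644


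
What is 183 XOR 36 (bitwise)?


0b10110111 ^ 0b100100 = 0b10010011 = 147

147


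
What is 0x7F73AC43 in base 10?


7F73AC43 hex = 2138287171 decimal

2138287171


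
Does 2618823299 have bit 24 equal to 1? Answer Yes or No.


0b10011100000110000001001010000011, bit 24 = 0. No

No


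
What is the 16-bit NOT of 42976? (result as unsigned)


~0b1010011111100000 = 0b101100000011111 = 22559 (16-bit unsigned)

22559


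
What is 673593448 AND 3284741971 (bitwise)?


0b101000001001100011100001101000 & 0b11000011110010010010111101010011 = 0b10100001000000 = 10304

10304


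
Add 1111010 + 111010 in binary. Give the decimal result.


1111010 + 111010 = 10110100 = 180

180


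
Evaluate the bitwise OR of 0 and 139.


0b0 | 0b10001011 = 0b10001011 = 139

139


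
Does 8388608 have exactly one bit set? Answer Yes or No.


0b100000000000000000000000. Only one bit set => Yes

Yes


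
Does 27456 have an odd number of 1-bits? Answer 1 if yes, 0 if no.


0b110101101000000 has 6 ones => parity 0

0


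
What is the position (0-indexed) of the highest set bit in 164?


0b10100100. Highest set bit at position 7

7


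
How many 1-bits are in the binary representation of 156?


0b10011100 has 4 set bits

4


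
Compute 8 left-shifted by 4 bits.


0b1000 << 4 = 0b10000000 = 128

128


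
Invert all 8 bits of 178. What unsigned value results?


178 ^ 255 = 77

77


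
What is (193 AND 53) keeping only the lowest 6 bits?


Step 1: 193 & 53 = 1
Step 2: 1 & 63 = 1

1


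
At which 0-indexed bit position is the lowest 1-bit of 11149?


0b10101110001101. Lowest set bit at position 0

0


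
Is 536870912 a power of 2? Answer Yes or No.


0b100000000000000000000000000000. Only one bit set => Yes

Yes


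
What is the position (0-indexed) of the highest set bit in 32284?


0b111111000011100. Highest set bit at position 14

14


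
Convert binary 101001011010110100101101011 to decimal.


101001011010110100101101011 in decimal = 86862187

86862187


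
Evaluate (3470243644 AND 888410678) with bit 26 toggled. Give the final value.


Step 1: 3470243644 & 888410678 = 81007156
Step 2: 81007156 ^ (1 << 26) = 81007156 ^ 67108864 = 13898292

13898292


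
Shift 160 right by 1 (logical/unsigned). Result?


0b10100000 >> 1 = 0b1010000 = 80

80


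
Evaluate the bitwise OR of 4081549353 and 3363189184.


0b11110011010001111000000000101001 | 0b11001000011101100011000111000000 = 0b11111011011101111011000111101001 = 4218925545

4218925545


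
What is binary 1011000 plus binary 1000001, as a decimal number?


1011000 + 1000001 = 10011001 = 153

153


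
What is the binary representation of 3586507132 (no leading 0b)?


3586507132 = 11010101110001011100000101111100 in binary

11010101110001011100000101111100


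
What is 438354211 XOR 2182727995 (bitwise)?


0b11010001000001100000100100011 ^ 0b10000010000110011100100100111011 = 0b10011000001110010000100000011000 = 2553874456

2553874456


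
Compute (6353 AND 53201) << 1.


Step 1: 6353 & 53201 = 2257
Step 2: 2257 << 1 = 4514

4514


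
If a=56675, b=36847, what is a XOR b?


56675 ^ 36847 = 21132

21132


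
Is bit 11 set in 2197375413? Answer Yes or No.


0b10000010111110010100100110110101, bit 11 = 1. Yes

Yes


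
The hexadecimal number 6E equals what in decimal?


6E hex = 110 decimal

110


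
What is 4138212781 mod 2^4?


4138212781 & 15 = 13

13


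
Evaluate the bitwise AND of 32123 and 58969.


0b111110101111011 & 0b1110011001011001 = 0b110010001011001 = 25689

25689


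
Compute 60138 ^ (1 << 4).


60138 ^ (1 << 4) = 60138 ^ 16 = 60154

60154


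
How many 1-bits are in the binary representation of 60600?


0b1110110010111000 has 9 set bits

9


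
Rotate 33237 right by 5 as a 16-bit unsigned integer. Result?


Rotate 0b1000000111010101 right by 5 (16-bit) = 0b1010110000001110 = 44046

44046


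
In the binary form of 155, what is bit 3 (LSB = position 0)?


0b10011011, position 3 = 1

1


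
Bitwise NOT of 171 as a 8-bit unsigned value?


~0b10101011 = 0b1010100 = 84 (8-bit unsigned)

84


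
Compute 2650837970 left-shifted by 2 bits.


0b10011110000000001001001111010010 << 2 = 0b1001111000000000100100111101001000 = 10603351880

10603351880


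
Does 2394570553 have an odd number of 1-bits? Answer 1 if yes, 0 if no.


0b10001110101110100011111100111001 has 19 ones => parity 1

1


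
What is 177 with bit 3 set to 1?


177 | (1 << 3) = 177 | 8 = 185

185


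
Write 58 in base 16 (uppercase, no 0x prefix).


58 = 3A hex

3A


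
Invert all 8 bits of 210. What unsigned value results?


210 ^ 255 = 45

45


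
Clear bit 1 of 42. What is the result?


42 & ~(1 << 1) = 40

40


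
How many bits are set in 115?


0b1110011 has 5 set bits

5


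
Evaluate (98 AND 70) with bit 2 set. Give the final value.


Step 1: 98 & 70 = 66
Step 2: 66 | (1 << 2) = 66 | 4 = 70

70


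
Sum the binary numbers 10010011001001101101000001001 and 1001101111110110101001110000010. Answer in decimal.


10010011001001101101000001001 + 1001101111110110101001110000010 = 1100000011000000010110110001011 = 1616915851

1616915851


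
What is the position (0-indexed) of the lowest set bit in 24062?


0b101110111111110. Lowest set bit at position 1

1


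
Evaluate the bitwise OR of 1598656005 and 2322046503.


0b1011111010010011000111000000101 | 0b10001010011001111001111000100111 = 0b11011111011011111001111000100111 = 3748634151

3748634151


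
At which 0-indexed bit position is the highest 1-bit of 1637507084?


0b1100001100110100110000000001100. Highest set bit at position 30

30


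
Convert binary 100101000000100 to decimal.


100101000000100 in decimal = 18948

18948


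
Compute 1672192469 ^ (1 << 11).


1672192469 ^ (1 << 11) = 1672192469 ^ 2048 = 1672194517

1672194517


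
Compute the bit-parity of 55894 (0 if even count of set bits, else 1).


0b1101101001010110 has 9 ones => parity 1

1


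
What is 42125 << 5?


0b1010010010001101 << 5 = 0b101001001000110100000 = 1348000

1348000


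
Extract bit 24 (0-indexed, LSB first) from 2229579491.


0b10000100111001001010111011100011, position 24 = 0

0


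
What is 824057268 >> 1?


0b110001000111100001110110110100 >> 1 = 0b11000100011110000111011011010 = 412028634

412028634


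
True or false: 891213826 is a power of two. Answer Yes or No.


0b110101000111101101100000000010. Multiple bits set => No

No


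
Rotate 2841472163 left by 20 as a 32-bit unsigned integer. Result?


Rotate 0b10101001010111010110110010100011 left by 20 (32-bit) = 0b11001010001110101001010111010110 = 3392837078

3392837078


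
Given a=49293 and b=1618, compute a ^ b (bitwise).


49293 ^ 1618 = 50911

50911


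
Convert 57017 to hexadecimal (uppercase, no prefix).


57017 = DEB9 hex

DEB9


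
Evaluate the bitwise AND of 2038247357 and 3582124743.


0b1111001011111010010111110111101 & 0b11010101100000101110001011000111 = 0b1010001000000000010001010000101 = 1358963333

1358963333


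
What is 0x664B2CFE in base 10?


664B2CFE hex = 1716202750 decimal

1716202750


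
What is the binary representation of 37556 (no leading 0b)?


37556 = 1001001010110100 in binary

1001001010110100


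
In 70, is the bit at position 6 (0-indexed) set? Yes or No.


0b1000110, bit 6 = 1. Yes

Yes


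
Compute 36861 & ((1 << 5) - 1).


36861 & 31 = 29

29


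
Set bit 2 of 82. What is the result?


82 | (1 << 2) = 82 | 4 = 86

86


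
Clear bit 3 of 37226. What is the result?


37226 & ~(1 << 3) = 37218

37218


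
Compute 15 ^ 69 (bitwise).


0b1111 ^ 0b1000101 = 0b1001010 = 74

74


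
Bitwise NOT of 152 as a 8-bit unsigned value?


~0b10011000 = 0b1100111 = 103 (8-bit unsigned)

103


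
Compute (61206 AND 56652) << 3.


Step 1: 61206 & 56652 = 52484
Step 2: 52484 << 3 = 419872

419872


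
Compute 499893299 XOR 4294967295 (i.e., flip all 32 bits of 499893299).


499893299 ^ 4294967295 = 3795073996

3795073996


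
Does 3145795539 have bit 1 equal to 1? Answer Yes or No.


0b10111011100000010000011111010011, bit 1 = 1. Yes

Yes


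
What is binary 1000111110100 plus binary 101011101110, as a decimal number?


1000111110100 + 101011101110 = 1110011100010 = 7394

7394


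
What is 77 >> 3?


0b1001101 >> 3 = 0b1001 = 9

9


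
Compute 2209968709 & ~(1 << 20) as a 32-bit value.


2209968709 & ~(1 << 20) = 2208920133

2208920133


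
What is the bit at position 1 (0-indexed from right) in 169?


0b10101001, position 1 = 0

0


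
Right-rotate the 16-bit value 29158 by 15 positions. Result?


Rotate 0b111000111100110 right by 15 (16-bit) = 0b1110001111001100 = 58316

58316


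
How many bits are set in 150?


0b10010110 has 4 set bits

4


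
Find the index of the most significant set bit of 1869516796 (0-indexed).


0b1101111011011101000111111111100. Highest set bit at position 30

30


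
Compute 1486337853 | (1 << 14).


1486337853 | (1 << 14) = 1486337853 | 16384 = 1486354237

1486354237


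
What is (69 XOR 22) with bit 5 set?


Step 1: 69 ^ 22 = 83
Step 2: 83 | (1 << 5) = 83 | 32 = 115

115


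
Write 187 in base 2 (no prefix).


187 = 10111011 in binary

10111011


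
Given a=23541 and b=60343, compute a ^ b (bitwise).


23541 ^ 60343 = 45122

45122


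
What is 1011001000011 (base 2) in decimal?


1011001000011 in decimal = 5699

5699


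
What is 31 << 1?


0b11111 << 1 = 0b111110 = 62

62


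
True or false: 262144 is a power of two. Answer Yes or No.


0b1000000000000000000. Only one bit set => Yes

Yes


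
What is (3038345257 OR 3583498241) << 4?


Step 1: 3038345257 | 3583498241 = 4120901673
Step 2: 4120901673 << 4 = 65934426768

65934426768


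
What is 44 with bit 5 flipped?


44 ^ (1 << 5) = 44 ^ 32 = 12

12


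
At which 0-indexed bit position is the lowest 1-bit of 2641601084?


0b10011101011100111010001000111100. Lowest set bit at position 2

2


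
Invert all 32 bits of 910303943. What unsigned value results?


910303943 ^ 4294967295 = 3384663352

3384663352


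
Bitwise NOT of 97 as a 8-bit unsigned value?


~0b1100001 = 0b10011110 = 158 (8-bit unsigned)

158


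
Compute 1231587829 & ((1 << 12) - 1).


1231587829 & 4095 = 2549

2549


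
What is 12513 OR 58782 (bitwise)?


0b11000011100001 | 0b1110010110011110 = 0b1111010111111111 = 62975

62975


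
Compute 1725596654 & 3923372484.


0b1100110110110101000001111101110 & 0b11101001110110011110100111000100 = 0b1100000110110001000000111000100 = 1624801732

1624801732


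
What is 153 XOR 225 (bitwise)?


0b10011001 ^ 0b11100001 = 0b1111000 = 120

120


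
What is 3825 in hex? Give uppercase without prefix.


3825 = EF1 hex

EF1


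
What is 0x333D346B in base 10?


333D346B hex = 859649131 decimal

859649131


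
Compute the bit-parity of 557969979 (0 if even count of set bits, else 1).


0b100001010000011111001000111011 has 14 ones => parity 0

0


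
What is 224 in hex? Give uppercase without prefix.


224 = E0 hex

E0


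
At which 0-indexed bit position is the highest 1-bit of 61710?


0b1111000100001110. Highest set bit at position 15

15


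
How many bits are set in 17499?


0b100010001011011 has 7 set bits

7


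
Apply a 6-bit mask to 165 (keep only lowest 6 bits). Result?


165 & 63 = 37

37


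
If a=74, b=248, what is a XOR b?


74 ^ 248 = 178

178


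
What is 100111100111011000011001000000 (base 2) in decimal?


100111100111011000011001000000 in decimal = 664634944

664634944


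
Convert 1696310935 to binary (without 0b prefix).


1696310935 = 1100101000110111010011010010111 in binary

1100101000110111010011010010111


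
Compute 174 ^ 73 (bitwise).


0b10101110 ^ 0b1001001 = 0b11100111 = 231

231


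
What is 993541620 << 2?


0b111011001110000011110111110100 << 2 = 0b11101100111000001111011111010000 = 3974166480

3974166480


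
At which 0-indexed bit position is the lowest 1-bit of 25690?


0b110010001011010. Lowest set bit at position 1

1


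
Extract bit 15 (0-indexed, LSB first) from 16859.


0b100000111011011, position 15 = 0

0


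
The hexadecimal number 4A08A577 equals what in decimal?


4A08A577 hex = 1242080631 decimal

1242080631


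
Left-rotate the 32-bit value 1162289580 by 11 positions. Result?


Rotate 0b1000101010001110010000110101100 left by 11 (32-bit) = 0b111001000011010110001000101010 = 957178410

957178410


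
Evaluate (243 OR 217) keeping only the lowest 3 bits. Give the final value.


Step 1: 243 | 217 = 251
Step 2: 251 & 7 = 3

3


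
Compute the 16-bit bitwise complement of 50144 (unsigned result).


~0b1100001111100000 = 0b11110000011111 = 15391 (16-bit unsigned)

15391


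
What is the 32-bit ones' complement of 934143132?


934143132 ^ 4294967295 = 3360824163

3360824163


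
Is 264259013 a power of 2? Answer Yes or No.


0b1111110000000100010111000101. Multiple bits set => No

No


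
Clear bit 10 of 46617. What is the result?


46617 & ~(1 << 10) = 45593

45593


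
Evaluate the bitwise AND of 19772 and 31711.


0b100110100111100 & 0b111101111011111 = 0b100100100011100 = 18716

18716


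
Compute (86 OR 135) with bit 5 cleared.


Step 1: 86 | 135 = 215
Step 2: 215 & ~(1 << 5) = 215

215


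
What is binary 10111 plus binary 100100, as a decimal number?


10111 + 100100 = 111011 = 59

59


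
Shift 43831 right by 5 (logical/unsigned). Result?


0b1010101100110111 >> 5 = 0b10101011001 = 1369

1369


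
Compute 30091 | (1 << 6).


30091 | (1 << 6) = 30091 | 64 = 30155

30155


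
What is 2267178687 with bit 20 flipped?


2267178687 ^ (1 << 20) = 2267178687 ^ 1048576 = 2268227263

2268227263


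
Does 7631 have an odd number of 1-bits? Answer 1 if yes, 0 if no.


0b1110111001111 has 10 ones => parity 0

0


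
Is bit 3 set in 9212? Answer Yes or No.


0b10001111111100, bit 3 = 1. Yes

Yes


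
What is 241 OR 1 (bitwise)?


0b11110001 | 0b1 = 0b11110001 = 241

241


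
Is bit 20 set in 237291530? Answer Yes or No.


0b1110001001001100100000001010, bit 20 = 0. No

No


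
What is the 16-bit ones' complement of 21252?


21252 ^ 65535 = 44283

44283


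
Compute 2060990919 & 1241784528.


0b1111010110110000011100111000111 & 0b1001010000001000010000011010000 = 0b1001010000000000010000011000000 = 1241522368

1241522368


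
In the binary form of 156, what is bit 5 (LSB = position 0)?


0b10011100, position 5 = 0

0


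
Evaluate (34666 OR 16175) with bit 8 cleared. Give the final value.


Step 1: 34666 | 16175 = 49007
Step 2: 49007 & ~(1 << 8) = 48751

48751


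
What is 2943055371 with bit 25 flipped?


2943055371 ^ (1 << 25) = 2943055371 ^ 33554432 = 2909500939

2909500939


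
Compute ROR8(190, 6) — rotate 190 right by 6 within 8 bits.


Rotate 0b10111110 right by 6 (8-bit) = 0b11111010 = 250

250


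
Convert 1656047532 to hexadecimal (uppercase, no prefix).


1656047532 = 62B547AC hex

62B547AC


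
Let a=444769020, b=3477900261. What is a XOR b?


444769020 ^ 3477900261 = 3587057945

3587057945


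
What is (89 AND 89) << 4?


Step 1: 89 & 89 = 89
Step 2: 89 << 4 = 1424

1424


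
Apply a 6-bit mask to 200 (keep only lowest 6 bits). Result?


200 & 63 = 8

8


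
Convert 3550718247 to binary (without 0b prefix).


3550718247 = 11010011101000111010100100100111 in binary

11010011101000111010100100100111


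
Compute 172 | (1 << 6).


172 | (1 << 6) = 172 | 64 = 236

236


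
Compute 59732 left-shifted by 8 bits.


0b1110100101010100 << 8 = 0b111010010101010000000000 = 15291392

15291392


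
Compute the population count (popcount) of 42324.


0b1010010101010100 has 7 set bits

7


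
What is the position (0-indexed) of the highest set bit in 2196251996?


0b10000010111010000010010101011100. Highest set bit at position 31

31


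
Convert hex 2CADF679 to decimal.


2CADF679 hex = 749598329 decimal

749598329


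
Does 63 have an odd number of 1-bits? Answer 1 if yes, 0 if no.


0b111111 has 6 ones => parity 0

0


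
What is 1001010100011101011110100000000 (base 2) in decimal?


1001010100011101011110100000000 in decimal = 1250868480

1250868480


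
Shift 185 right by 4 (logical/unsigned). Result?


0b10111001 >> 4 = 0b1011 = 11

11


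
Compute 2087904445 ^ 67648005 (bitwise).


0b1111100011100101110010010111101 ^ 0b100000010000011101000000101 = 0b1111000011110101101111010111000 = 2021318328

2021318328


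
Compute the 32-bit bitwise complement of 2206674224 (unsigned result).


~0b10000011100001110010110100110000 = 0b1111100011110001101001011001111 = 2088293071 (32-bit unsigned)

2088293071


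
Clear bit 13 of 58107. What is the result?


58107 & ~(1 << 13) = 49915

49915


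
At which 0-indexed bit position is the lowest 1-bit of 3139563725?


0b10111011001000011111000011001101. Lowest set bit at position 0

0


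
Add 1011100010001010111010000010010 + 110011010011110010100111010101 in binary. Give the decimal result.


1011100010001010111010000010010 + 110011010011110010100111010101 = 10001111100101001001110111100111 = 2408881639

2408881639


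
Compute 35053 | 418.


0b1000100011101101 | 0b110100010 = 0b1000100111101111 = 35311

35311


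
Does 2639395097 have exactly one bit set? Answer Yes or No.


0b10011101010100011111100100011001. Multiple bits set => No

No


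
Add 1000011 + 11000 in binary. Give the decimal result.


1000011 + 11000 = 1011011 = 91

91


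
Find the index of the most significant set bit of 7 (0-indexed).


0b111. Highest set bit at position 2

2


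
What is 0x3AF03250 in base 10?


3AF03250 hex = 988820048 decimal

988820048


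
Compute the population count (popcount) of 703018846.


0b101001111001110011011101011110 has 19 set bits

19


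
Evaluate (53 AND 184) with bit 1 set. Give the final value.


Step 1: 53 & 184 = 48
Step 2: 48 | (1 << 1) = 48 | 2 = 50

50


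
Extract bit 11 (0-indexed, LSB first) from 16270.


0b11111110001110, position 11 = 1

1


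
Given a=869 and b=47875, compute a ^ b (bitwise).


869 ^ 47875 = 47206

47206


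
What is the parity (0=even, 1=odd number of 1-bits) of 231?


0b11100111 has 6 ones => parity 0

0


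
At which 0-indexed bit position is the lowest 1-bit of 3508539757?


0b11010001001000000001000101101101. Lowest set bit at position 0

0


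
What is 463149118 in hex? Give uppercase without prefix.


463149118 = 1B9B183E hex

1B9B183E


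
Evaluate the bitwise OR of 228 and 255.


0b11100100 | 0b11111111 = 0b11111111 = 255

255


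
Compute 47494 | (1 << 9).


47494 | (1 << 9) = 47494 | 512 = 48006

48006


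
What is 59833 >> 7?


0b1110100110111001 >> 7 = 0b111010011 = 467

467


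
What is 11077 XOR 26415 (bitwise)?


0b10101101000101 ^ 0b110011100101111 = 0b100110001101010 = 19562

19562


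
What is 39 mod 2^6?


39 & 63 = 39

39


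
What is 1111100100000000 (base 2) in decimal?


1111100100000000 in decimal = 63744

63744


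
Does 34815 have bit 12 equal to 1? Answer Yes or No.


0b1000011111111111, bit 12 = 0. No

No


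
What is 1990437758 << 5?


0b1110110101000111010101101111110 << 5 = 0b111011010100011101010110111111000000 = 63694008256

63694008256


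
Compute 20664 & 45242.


0b101000010111000 & 0b1011000010111010 = 0b1000010111000 = 4280

4280


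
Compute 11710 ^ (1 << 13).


11710 ^ (1 << 13) = 11710 ^ 8192 = 3518

3518


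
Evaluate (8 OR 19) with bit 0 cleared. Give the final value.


Step 1: 8 | 19 = 27
Step 2: 27 & ~(1 << 0) = 26

26


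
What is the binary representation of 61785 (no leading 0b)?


61785 = 1111000101011001 in binary

1111000101011001


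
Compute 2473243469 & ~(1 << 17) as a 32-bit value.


2473243469 & ~(1 << 17) = 2473112397

2473112397


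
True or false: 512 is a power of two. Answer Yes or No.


0b1000000000. Only one bit set => Yes

Yes


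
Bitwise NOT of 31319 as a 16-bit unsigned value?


~0b111101001010111 = 0b1000010110101000 = 34216 (16-bit unsigned)

34216


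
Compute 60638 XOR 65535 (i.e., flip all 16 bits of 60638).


60638 ^ 65535 = 4897

4897


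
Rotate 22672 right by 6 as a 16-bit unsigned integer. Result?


Rotate 0b101100010010000 right by 6 (16-bit) = 0b100000101100010 = 16738

16738


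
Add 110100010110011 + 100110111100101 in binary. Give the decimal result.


110100010110011 + 100110111100101 = 1011011010011000 = 46744

46744


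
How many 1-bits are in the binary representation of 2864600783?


0b10101010101111100101011011001111 has 20 set bits

20


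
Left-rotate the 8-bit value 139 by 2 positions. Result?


Rotate 0b10001011 left by 2 (8-bit) = 0b101110 = 46

46


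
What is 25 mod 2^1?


25 & 1 = 1

1


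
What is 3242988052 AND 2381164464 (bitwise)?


0b11000001010011000001001000010100 & 0b10001101111011011010111110110000 = 0b10000001010011000000001000010000 = 2169242128

2169242128


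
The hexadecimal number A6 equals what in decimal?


A6 hex = 166 decimal

166


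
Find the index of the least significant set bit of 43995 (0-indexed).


0b1010101111011011. Lowest set bit at position 0

0


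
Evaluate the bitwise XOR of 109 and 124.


0b1101101 ^ 0b1111100 = 0b10001 = 17

17


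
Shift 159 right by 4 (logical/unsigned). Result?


0b10011111 >> 4 = 0b1001 = 9

9


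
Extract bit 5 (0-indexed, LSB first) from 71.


0b1000111, position 5 = 0

0


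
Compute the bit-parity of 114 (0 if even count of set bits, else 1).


0b1110010 has 4 ones => parity 0

0


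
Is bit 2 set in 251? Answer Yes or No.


0b11111011, bit 2 = 0. No

No


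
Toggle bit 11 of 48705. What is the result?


48705 ^ (1 << 11) = 48705 ^ 2048 = 46657

46657


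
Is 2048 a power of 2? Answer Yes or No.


0b100000000000. Only one bit set => Yes

Yes


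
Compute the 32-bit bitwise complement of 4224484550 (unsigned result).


~0b11111011110011001000010011000110 = 0b100001100110111101100111001 = 70482745 (32-bit unsigned)

70482745


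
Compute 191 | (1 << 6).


191 | (1 << 6) = 191 | 64 = 255

255


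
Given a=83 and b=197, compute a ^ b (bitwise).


83 ^ 197 = 150

150


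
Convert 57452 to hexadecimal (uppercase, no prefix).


57452 = E06C hex

E06C


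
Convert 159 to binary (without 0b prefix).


159 = 10011111 in binary

10011111


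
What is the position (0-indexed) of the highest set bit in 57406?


0b1110000000111110. Highest set bit at position 15

15


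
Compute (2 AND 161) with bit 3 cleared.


Step 1: 2 & 161 = 0
Step 2: 0 & ~(1 << 3) = 0

0


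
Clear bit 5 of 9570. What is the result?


9570 & ~(1 << 5) = 9538

9538


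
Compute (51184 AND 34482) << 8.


Step 1: 51184 & 34482 = 34480
Step 2: 34480 << 8 = 8826880

8826880


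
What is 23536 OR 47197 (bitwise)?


0b101101111110000 | 0b1011100001011101 = 0b1111101111111101 = 64509

64509


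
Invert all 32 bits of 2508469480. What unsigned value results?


2508469480 ^ 4294967295 = 1786497815

1786497815


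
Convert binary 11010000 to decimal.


11010000 in decimal = 208

208


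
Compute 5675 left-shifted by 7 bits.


0b1011000101011 << 7 = 0b10110001010110000000 = 726400

726400


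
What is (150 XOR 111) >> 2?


Step 1: 150 ^ 111 = 249
Step 2: 249 >> 2 = 62

62


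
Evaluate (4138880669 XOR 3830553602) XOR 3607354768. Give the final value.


Step 1: 4138880669 ^ 3830553602 = 316920479
Step 2: 316920479 ^ 3607354768 = 3319795471

3319795471


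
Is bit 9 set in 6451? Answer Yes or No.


0b1100100110011, bit 9 = 0. No

No


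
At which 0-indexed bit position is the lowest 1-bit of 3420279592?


0b11001011110111010101001100101000. Lowest set bit at position 3

3


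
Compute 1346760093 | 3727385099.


0b1010000010001011110110110011101 | 0b11011110001010110110001000001011 = 0b11011110011011111110111110011111 = 3731877791

3731877791


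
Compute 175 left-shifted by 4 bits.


0b10101111 << 4 = 0b101011110000 = 2800

2800


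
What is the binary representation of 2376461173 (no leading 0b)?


2376461173 = 10001101101001011110101101110101 in binary

10001101101001011110101101110101


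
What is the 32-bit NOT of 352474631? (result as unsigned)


~0b10101000000100101011000000111 = 0b11101010111111011010100111111000 = 3942492664 (32-bit unsigned)

3942492664


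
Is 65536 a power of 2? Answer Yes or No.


0b10000000000000000. Only one bit set => Yes

Yes


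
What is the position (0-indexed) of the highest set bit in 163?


0b10100011. Highest set bit at position 7

7


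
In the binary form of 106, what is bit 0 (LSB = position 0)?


0b1101010, position 0 = 0

0


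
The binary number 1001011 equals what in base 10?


1001011 in decimal = 75

75


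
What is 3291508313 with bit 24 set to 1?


3291508313 | (1 << 24) = 3291508313 | 16777216 = 3308285529

3308285529


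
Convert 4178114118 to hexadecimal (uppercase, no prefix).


4178114118 = F908F646 hex

F908F646


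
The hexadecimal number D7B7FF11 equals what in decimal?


D7B7FF11 hex = 3619159825 decimal

3619159825


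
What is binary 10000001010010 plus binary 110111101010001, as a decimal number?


10000001010010 + 110111101010001 = 1000111110100011 = 36771

36771


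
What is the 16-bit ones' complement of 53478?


53478 ^ 65535 = 12057

12057


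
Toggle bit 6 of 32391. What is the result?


32391 ^ (1 << 6) = 32391 ^ 64 = 32455

32455


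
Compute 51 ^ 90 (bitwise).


0b110011 ^ 0b1011010 = 0b1101001 = 105

105


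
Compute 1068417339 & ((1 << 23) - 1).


1068417339 & 8388607 = 3064123

3064123


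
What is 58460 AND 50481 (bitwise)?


0b1110010001011100 & 0b1100010100110001 = 0b1100010000010000 = 50192

50192


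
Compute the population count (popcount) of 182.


0b10110110 has 5 set bits

5


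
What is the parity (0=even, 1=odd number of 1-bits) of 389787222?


0b10111001110111010111001010110 has 18 ones => parity 0

0


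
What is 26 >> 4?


0b11010 >> 4 = 0b1 = 1

1


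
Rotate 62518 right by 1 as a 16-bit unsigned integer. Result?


Rotate 0b1111010000110110 right by 1 (16-bit) = 0b111101000011011 = 31259

31259


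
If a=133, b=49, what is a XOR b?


133 ^ 49 = 180

180


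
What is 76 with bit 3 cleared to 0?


76 & ~(1 << 3) = 68

68


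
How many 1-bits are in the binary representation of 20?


0b10100 has 2 set bits

2
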